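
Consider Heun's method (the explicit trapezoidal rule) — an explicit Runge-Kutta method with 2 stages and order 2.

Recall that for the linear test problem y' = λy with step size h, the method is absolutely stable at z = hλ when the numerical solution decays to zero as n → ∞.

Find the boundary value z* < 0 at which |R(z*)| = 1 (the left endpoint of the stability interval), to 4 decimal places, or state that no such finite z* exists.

On y'=λy, z=hλ:
  order 2, 2-stage ⇒ R(z)=1+z+z^2/2
  (e.g. R(-1.65)=0.71125, |R|=0.71125)

Find x<0 with |R(x)|<1.
x=-1.65: |R|=0.7112
|R(-2.33)|=1.3845 |R(-1.72)|=0.7592 |R(-1.34)|=0.5578
Bisect:
  x_lo=-2.4742 |R|=1.5866  x_hi=-0.0502 |R|=0.9510
  mid=-1.26220 |R|=0.53437 →hi
  mid=-1.86819 |R|=0.87687 →hi
  mid=-2.17118 |R|=1.18583 →lo
  mid=-2.01968 |R|=1.01988 →lo
  mid=-1.94393 |R|=0.94551 →hi
  mid=-1.98181 |R|=0.98197 →hi
  mid=-2.00075 |R|=1.00075 →lo
  mid=-1.99128 |R|=0.99132 →hi
  mid=-1.99601 |R|=0.99602 →hi
  ...
  [-2.00001,-1.99986] ⇒ x*=-2.0000
Stable set (-2.0000, 0).

left endpoint -2.0000.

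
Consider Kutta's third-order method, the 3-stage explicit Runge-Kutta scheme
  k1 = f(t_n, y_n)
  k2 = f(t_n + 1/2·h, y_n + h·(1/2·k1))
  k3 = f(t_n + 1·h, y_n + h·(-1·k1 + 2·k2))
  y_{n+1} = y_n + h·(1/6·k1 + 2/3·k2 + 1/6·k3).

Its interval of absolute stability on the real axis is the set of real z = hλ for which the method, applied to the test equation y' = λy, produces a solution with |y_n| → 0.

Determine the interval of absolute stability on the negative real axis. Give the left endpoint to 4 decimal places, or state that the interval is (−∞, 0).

With y'=λy (z=hλ):
  order 3, 3-stage ⇒ R(z)=1+z+z^2/2+z^3/6
  (e.g. R(-1.22)=0.22156, |R|=0.22156)

Need |R(x)|<1, x<0.
x=-1.22: |R|=0.2216
|R(-2.39)|=0.8093 |R(-1.92)|=0.2564 |R(-1.25)|=0.2057
Bisect:
  x_lo=-2.9131 |R|=1.7901  x_hi=-0.0647 |R|=0.9374
  mid=-1.48887 |R|=0.06942 →hi
  mid=-2.20097 |R|=0.55585 →hi
  mid=-2.55702 |R|=1.07429 →lo
  mid=-2.37899 |R|=0.79322 →hi
  mid=-2.46800 |R|=0.92794 →hi
  mid=-2.51251 |R|=0.99961 →hi
  mid=-2.53476 |R|=1.03657 →lo
  ...
  [-2.51286,-2.51268] ⇒ x*=-2.5127
Stable set (-2.5127, 0).

(-2.5127, 0).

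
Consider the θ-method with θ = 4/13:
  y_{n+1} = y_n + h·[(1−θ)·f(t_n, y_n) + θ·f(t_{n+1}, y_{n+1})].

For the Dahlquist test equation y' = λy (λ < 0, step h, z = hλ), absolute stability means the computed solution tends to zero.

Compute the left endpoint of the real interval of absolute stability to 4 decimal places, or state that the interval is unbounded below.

With y'=λy (z=hλ):
  y_{n+1} = y_n + z·[9/13·y_n + 4/13·y_{n+1}] ⇒ (1 − 4/13z)y_{n+1} = (1 + 9/13z)y_n
  Hence R(z) = (1 + 9/13z)/(1 − 4/13z).

Find x<0 with |R(x)|<1.
x=-1.42: |R|=0.0118
R=−1: 1+9/13x = −1+4/13x ⇒ -5/13x=2 ⇒ x=2/(-5/13)=-5.2000
Confirm numerically:
  x=-4.542: |R|=0.89444 <1
  x=-3.901: |R|=0.77293 <1
  x=-2.830: |R|=0.51275 <1
  x=-5.771: |R|=1.07912 >1
  x=-5.626: |R|=1.05999 >1
  x=-5.300: |R|=1.01462 >1
Stable set (-5.2000, 0).

z* = -5.2000.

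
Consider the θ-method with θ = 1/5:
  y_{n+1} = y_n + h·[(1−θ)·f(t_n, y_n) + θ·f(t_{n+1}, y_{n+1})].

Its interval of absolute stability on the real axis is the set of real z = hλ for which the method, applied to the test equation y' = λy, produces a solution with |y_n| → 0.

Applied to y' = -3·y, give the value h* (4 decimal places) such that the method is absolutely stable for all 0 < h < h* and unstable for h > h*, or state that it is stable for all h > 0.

Test eqn y'=λy, z=hλ:
  y_{n+1} = y_n + z·[4/5·y_n + 1/5·y_{n+1}] ⇒ (1 − 1/5z)y_{n+1} = (1 + 4/5z)y_n
  R(z) = (1 + 4/5z)/(1 − 1/5z).

Need |R(x)|<1, x<0.
x=-0.8: |R|=0.3103
R=−1: 1+4/5x = −1+1/5x ⇒ -3/5x=2 ⇒ x=2/(-3/5)=-3.3333
Confirm numerically:
  x=-3.047: |R|=0.89325 <1
  x=-2.576: |R|=0.70011 <1
  x=-2.505: |R|=0.66889 <1
  x=-3.459: |R|=1.04457 >1
  x=-3.420: |R|=1.03088 >1
So |R|<1 on (-3.3333, 0).

(-3.3333,0); λ=-3 ⇒ h* = (10/3)/3 = 1.1111.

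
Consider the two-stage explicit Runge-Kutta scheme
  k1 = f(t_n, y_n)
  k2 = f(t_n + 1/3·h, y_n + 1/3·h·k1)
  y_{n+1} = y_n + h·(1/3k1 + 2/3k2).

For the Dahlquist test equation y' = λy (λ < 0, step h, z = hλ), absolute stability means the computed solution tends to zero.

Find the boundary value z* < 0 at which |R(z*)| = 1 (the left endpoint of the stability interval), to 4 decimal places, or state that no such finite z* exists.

With y'=λy (z=hλ):
  k1=λy_n ⇒ h·k1=z·y_n;  k2=λ(1+1/3z)y_n ⇒ h·k2=z(1+1/3z)y_n
  y_{n+1}/y_n = 1 + 1/3z + 2/3z(1+1/3z) = 1 + z + 2/9z²
  ⇒ R(z) = 1 + z + 2/9z².

Solve |R(x)|<1 on ℝ⁻.
x=-0.3: |R|=0.7200
R=1: x+2/9x²=0 ⇒ x=−9/2=-4.5000; min R=1−1/(4·2/9)=-0.1250>−1
Confirm numerically:
  x=-3.897: |R|=0.47780 <1
  x=-3.782: |R|=0.39656 <1
  x=-3.435: |R|=0.18705 <1
  x=-5.031: |R|=1.59366 >1
  x=-4.627: |R|=1.13058 >1
  x=-4.534: |R|=1.03426 >1
Interval (-4.5000, 0).

z* = -4.5000.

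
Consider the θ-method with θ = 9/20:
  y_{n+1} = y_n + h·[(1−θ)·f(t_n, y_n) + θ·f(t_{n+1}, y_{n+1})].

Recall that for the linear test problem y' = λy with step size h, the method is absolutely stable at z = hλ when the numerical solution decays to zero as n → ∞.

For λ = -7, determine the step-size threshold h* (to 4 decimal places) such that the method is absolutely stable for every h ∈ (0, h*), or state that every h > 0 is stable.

With y'=λy (z=hλ):
  y_{n+1} = y_n + z·[11/20·y_n + 9/20·y_{n+1}] ⇒ (1 − 9/20z)y_{n+1} = (1 + 11/20z)y_n
  R(z) = (1 + 11/20z)/(1 − 9/20z).

Need |R(x)|<1, x<0.
x=-1.15: |R|=0.2422
R=−1: 1+11/20x = −1+9/20x ⇒ -1/10x=2 ⇒ x=2/(-1/10)=-20.0000
Confirm numerically:
  x=-19.225: |R|=0.99197 <1
  x=-14.323: |R|=0.92375 <1
  x=-8.221: |R|=0.74935 <1
  x=-20.365: |R|=1.00359 >1
  x=-20.324: |R|=1.00319 >1
  x=-20.125: |R|=1.00124 >1
So |R|<1 on (-20.0000, 0).

(-20.0000,0); λ=-7 ⇒ h* = (20)/7 = 2.8571.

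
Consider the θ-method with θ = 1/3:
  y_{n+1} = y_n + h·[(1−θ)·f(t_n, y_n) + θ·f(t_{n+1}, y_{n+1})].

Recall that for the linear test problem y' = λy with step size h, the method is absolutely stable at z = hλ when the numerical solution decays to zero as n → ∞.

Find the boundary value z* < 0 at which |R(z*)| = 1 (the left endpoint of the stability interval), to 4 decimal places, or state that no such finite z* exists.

Set f=λy, z=hλ:
  y_{n+1} = y_n + z·[2/3·y_n + 1/3·y_{n+1}] ⇒ (1 − 1/3z)y_{n+1} = (1 + 2/3z)y_n
  ⇒ R(z) = (1 + 2/3z)/(1 − 1/3z).

Boundary: |R(x)|=1, x<0.
x=-0.88: |R|=0.3196
R=−1: 1+2/3x = −1+1/3x ⇒ -1/3x=2 ⇒ x=2/(-1/3)=-6.0000
Confirm numerically:
  x=-5.933: |R|=0.99250 <1
  x=-2.802: |R|=0.44881 <1
  x=-2.507: |R|=0.36572 <1
  x=-6.572: |R|=1.05976 >1
  x=-6.450: |R|=1.04762 >1
  x=-6.331: |R|=1.03547 >1
Interval (-6.0000, 0).

z* = -6.0000.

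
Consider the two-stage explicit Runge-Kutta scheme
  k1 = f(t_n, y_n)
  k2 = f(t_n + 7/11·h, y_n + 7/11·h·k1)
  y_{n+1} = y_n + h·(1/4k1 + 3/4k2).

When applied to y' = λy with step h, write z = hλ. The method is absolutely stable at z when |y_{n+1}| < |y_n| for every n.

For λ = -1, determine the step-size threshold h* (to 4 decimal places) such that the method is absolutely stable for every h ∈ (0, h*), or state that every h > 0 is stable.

On y'=λy, z=hλ:
  k1=λy_n ⇒ h·k1=z·y_n;  k2=λ(1+7/11z)y_n ⇒ h·k2=z(1+7/11z)y_n
  y_{n+1}/y_n = 1 + 1/4z + 3/4z(1+7/11z) = 1 + z + 21/44z²
  R(z) = 1 + z + 21/44z².

Boundary: |R(x)|=1, x<0.
x=-1.12: |R|=0.4787
R=1: x+21/44x²=0 ⇒ x=−44/21=-2.0952; min R=1−1/(4·21/44)=0.4762>−1
Confirm numerically:
  x=-1.555: |R|=0.59906 <1
  x=-1.394: |R|=0.53345 <1
  x=-1.130: |R|=0.47943 <1
  x=-2.498: |R|=1.48018 >1
  x=-2.482: |R|=1.45815 >1
  x=-2.420: |R|=1.37510 >1
Interval (-2.0952, 0).

(-2.0952,0); λ=-1 ⇒ h* = (44/21)/1 = 2.0952.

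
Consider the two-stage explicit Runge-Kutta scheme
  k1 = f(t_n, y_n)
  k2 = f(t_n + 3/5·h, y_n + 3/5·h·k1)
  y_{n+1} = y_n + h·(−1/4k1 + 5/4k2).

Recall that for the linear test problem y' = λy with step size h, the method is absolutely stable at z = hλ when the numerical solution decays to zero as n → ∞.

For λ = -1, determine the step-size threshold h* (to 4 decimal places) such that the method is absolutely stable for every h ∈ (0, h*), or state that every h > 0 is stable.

Set f=λy, z=hλ:
  k1=λy_n ⇒ h·k1=z·y_n;  k2=λ(1+3/5z)y_n ⇒ h·k2=z(1+3/5z)y_n
  y_{n+1}/y_n = 1 − 1/4z + 5/4z(1+3/5z) = 1 + z + 3/4z²
  Hence R(z) = 1 + z + 3/4z².

Solve |R(x)|<1 on ℝ⁻.
x=-1.29: |R|=0.9581
R=1: x+3/4x²=0 ⇒ x=−4/3=-1.3333; min R=1−1/(4·3/4)=0.6667>−1
Confirm numerically:
  x=-1.102: |R|=0.80880 <1
  x=-0.997: |R|=0.74851 <1
  x=-0.739: |R|=0.67059 <1
  x=-0.672: |R|=0.66669 <1
  x=-1.725: |R|=1.50672 >1
  x=-1.690: |R|=1.45208 >1
So |R|<1 on (-1.3333, 0).

(-1.3333,0); λ=-1 ⇒ h* = (4/3)/1 = 1.3333.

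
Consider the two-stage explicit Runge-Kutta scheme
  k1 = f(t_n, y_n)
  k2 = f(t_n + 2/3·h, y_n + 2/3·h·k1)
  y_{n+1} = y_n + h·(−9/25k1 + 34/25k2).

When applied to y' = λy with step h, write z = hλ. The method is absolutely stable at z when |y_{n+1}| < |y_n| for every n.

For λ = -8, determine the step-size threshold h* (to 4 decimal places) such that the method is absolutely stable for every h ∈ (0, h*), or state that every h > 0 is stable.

(-1.1029,0); λ=-8 ⇒ h* = (75/68)/8 = 0.1379.

With y'=λy (z=hλ):
  k1=λy_n ⇒ h·k1=z·y_n;  k2=λ(1+2/3z)y_n ⇒ h·k2=z(1+2/3z)y_n
  y_{n+1}/y_n = 1 − 9/25z + 34/25z(1+2/3z) = 1 + z + 68/75z²
  Hence R(z) = 1 + z + 68/75z².

Need |R(x)|<1, x<0.
x=-0.87: |R|=0.8163
R=1: x+68/75x²=0 ⇒ x=−75/68=-1.1029; min R=1−1/(4·68/75)=0.7243>−1
Confirm numerically:
  x=-0.805: |R|=0.78254 <1
  x=-0.792: |R|=0.77672 <1
  x=-0.787: |R|=0.77456 <1
  x=-1.467: |R|=1.48423 >1
  x=-1.153: |R|=1.05233 >1
Stable set (-1.1029, 0).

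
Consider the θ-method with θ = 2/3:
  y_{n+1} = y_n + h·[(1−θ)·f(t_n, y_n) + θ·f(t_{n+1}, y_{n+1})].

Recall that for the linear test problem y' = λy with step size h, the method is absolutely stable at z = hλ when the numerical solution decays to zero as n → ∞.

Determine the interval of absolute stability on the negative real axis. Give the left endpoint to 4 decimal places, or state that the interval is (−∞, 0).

unbounded; (−∞, 0).

Set f=λy, z=hλ:
  y_{n+1} = y_n + z·[1/3·y_n + 2/3·y_{n+1}] ⇒ (1 − 2/3z)y_{n+1} = (1 + 1/3z)y_n
  R(z) = (1 + 1/3z)/(1 − 2/3z).

Boundary: |R(x)|=1, x<0.
x=-1.12: |R|=0.3588
x=-2: |R|=0.1429
x=-10: |R|=0.3043
x=-100: |R|=0.4778
θ=2/3≥1/2 ⇒ |1+1/3x|<|1−2/3x| ∀x<0 ⇒ unbounded interval.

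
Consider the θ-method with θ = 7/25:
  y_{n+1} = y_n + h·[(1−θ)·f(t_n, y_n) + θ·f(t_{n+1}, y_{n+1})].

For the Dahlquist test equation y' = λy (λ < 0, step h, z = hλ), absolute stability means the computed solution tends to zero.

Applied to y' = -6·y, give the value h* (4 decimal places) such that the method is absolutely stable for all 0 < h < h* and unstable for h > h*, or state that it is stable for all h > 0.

(-4.5455,0); λ=-6 ⇒ h* = (50/11)/6 = 0.7576.

Test eqn y'=λy, z=hλ:
  y_{n+1} = y_n + z·[18/25·y_n + 7/25·y_{n+1}] ⇒ (1 − 7/25z)y_{n+1} = (1 + 18/25z)y_n
  Hence R(z) = (1 + 18/25z)/(1 − 7/25z).

Solve |R(x)|<1 on ℝ⁻.
x=-1.56: |R|=0.0857
R=−1: 1+18/25x = −1+7/25x ⇒ -11/25x=2 ⇒ x=2/(-11/25)=-4.5455
Confirm numerically:
  x=-4.516: |R|=0.99428 <1
  x=-3.186: |R|=0.68386 <1
  x=-3.076: |R|=0.65263 <1
  x=-5.125: |R|=1.10472 >1
  x=-5.084: |R|=1.09778 >1
  x=-4.895: |R|=1.06488 >1
So |R|<1 on (-4.5455, 0).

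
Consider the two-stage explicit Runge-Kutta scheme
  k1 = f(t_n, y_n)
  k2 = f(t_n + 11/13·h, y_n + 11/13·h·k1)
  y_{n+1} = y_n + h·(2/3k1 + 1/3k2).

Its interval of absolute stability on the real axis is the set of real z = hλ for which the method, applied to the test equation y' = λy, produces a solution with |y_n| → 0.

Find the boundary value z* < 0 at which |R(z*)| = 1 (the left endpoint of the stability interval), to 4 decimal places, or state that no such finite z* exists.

With y'=λy (z=hλ):
  k1=λy_n ⇒ h·k1=z·y_n;  k2=λ(1+11/13z)y_n ⇒ h·k2=z(1+11/13z)y_n
  y_{n+1}/y_n = 1 + 2/3z + 1/3z(1+11/13z) = 1 + z + 11/39z²
  ⇒ R(z) = 1 + z + 11/39z².

Solve |R(x)|<1 on ℝ⁻.
x=-1: |R|=0.2821
R=1: x+11/39x²=0 ⇒ x=−39/11=-3.5455; min R=1−1/(4·11/39)=0.1136>−1
Confirm numerically:
  x=-3.112: |R|=0.61954 <1
  x=-2.069: |R|=0.13839 <1
  x=-1.935: |R|=0.12106 <1
  x=-1.559: |R|=0.12652 <1
  x=-3.924: |R|=1.41896 >1
  x=-3.679: |R|=1.13858 >1
Interval (-3.5455, 0).

z* = -3.5455.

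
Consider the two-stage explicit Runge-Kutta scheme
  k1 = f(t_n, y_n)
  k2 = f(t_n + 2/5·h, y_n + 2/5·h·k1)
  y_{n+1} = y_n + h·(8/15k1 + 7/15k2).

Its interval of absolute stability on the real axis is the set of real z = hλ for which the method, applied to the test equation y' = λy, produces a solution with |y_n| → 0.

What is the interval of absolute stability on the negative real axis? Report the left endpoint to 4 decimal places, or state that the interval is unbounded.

z∈(-5.3571,0).

On y'=λy, z=hλ:
  k1=λy_n ⇒ h·k1=z·y_n;  k2=λ(1+2/5z)y_n ⇒ h·k2=z(1+2/5z)y_n
  y_{n+1}/y_n = 1 + 8/15z + 7/15z(1+2/5z) = 1 + z + 14/75z²
  ⇒ R(z) = 1 + z + 14/75z².

Need |R(x)|<1, x<0.
x=-0.84: |R|=0.2917
R=1: x+14/75x²=0 ⇒ x=−75/14=-5.3571; min R=1−1/(4·14/75)=-0.3393>−1
Confirm numerically:
  x=-4.575: |R|=0.33205 <1
  x=-4.519: |R|=0.29299 <1
  x=-4.143: |R|=0.06103 <1
  x=-4.124: |R|=0.05071 <1
  x=-5.789: |R|=1.46667 >1
  x=-5.447: |R|=1.09136 >1
Interval (-5.3571, 0).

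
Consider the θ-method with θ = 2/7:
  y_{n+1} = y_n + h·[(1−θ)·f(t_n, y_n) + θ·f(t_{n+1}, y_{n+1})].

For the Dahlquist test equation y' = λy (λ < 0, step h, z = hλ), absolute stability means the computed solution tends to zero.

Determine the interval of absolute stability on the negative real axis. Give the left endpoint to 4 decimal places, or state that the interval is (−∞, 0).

Set f=λy, z=hλ:
  y_{n+1} = y_n + z·[5/7·y_n + 2/7·y_{n+1}] ⇒ (1 − 2/7z)y_{n+1} = (1 + 5/7z)y_n
  R(z) = (1 + 5/7z)/(1 − 2/7z).

Find x<0 with |R(x)|<1.
x=-0.72: |R|=0.4028
R=−1: 1+5/7x = −1+2/7x ⇒ -3/7x=2 ⇒ x=2/(-3/7)=-4.6667
Confirm numerically:
  x=-4.303: |R|=0.93009 <1
  x=-4.260: |R|=0.92139 <1
  x=-3.951: |R|=0.85593 <1
  x=-5.181: |R|=1.08887 >1
  x=-5.032: |R|=1.06423 >1
Interval (-4.6667, 0).

z∈(-4.6667,0).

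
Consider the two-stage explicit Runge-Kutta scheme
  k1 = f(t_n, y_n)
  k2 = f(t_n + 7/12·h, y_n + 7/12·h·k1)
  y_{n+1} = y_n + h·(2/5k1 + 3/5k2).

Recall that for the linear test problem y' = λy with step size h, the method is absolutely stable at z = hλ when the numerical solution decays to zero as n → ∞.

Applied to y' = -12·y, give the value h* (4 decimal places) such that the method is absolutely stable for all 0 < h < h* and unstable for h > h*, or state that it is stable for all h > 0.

(-2.8571,0); λ=-12 ⇒ h* = (20/7)/12 = 0.2381.

On y'=λy, z=hλ:
  k1=λy_n ⇒ h·k1=z·y_n;  k2=λ(1+7/12z)y_n ⇒ h·k2=z(1+7/12z)y_n
  y_{n+1}/y_n = 1 + 2/5z + 3/5z(1+7/12z) = 1 + z + 7/20z²
  Hence R(z) = 1 + z + 7/20z².

Boundary: |R(x)|=1, x<0.
x=-0.36: |R|=0.6854
R=1: x+7/20x²=0 ⇒ x=−20/7=-2.8571; min R=1−1/(4·7/20)=0.2857>−1
Confirm numerically:
  x=-2.787: |R|=0.93158 <1
  x=-2.051: |R|=0.42131 <1
  x=-1.572: |R|=0.29291 <1
  x=-1.392: |R|=0.28618 <1
  x=-3.161: |R|=1.33617 >1
  x=-3.109: |R|=1.27406 >1
Interval (-2.8571, 0).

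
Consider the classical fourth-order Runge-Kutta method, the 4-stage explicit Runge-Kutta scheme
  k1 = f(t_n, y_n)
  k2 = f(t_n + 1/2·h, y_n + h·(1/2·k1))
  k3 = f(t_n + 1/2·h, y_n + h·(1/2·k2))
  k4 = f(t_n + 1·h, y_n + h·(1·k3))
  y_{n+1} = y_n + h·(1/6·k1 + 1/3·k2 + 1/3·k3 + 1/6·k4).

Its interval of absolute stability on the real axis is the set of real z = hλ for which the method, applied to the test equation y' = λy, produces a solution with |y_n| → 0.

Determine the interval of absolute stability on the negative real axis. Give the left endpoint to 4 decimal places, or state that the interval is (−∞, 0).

z∈(-2.7853,0).

With y'=λy (z=hλ):
  order 4, 4-stage ⇒ R(z)=1+z+z^2/2+z^3/6+z^4/24
  (e.g. R(-0.35)=0.70473, |R|=0.70473)

Solve |R(x)|<1 on ℝ⁻.
x=-0.35: |R|=0.7047
|R(-2.61)|=0.7663 |R(-2.17)|=0.4053 |R(-1.51)|=0.2728
Bisect:
  x_lo=-3.2189 |R|=1.8763  x_hi=-0.0506 |R|=0.9506
  mid=-1.63477 |R|=0.27091 →hi
  mid=-2.42683 |R|=0.58104 →hi
  mid=-2.82286 |R|=1.05813 →lo
  mid=-2.62484 |R|=0.78384 →hi
  mid=-2.72385 |R|=0.91124 →hi
  mid=-2.77335 |R|=0.98215 →hi
  mid=-2.79810 |R|=1.01949 →lo
  mid=-2.78573 |R|=1.00066 →lo
  mid=-2.77954 |R|=0.99136 →hi
  mid=-2.78263 |R|=0.99600 →hi
  ...
  [-2.78534,-2.78515] ⇒ x*=-2.7853
Stable set (-2.7853, 0).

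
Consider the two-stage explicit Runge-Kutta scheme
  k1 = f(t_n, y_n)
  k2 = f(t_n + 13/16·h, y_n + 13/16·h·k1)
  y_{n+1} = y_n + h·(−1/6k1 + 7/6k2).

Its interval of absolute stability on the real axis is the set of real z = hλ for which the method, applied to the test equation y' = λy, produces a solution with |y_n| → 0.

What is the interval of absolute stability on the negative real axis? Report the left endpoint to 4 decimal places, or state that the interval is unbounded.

z∈(-1.0549,0).

On y'=λy, z=hλ:
  k1=λy_n ⇒ h·k1=z·y_n;  k2=λ(1+13/16z)y_n ⇒ h·k2=z(1+13/16z)y_n
  y_{n+1}/y_n = 1 − 1/6z + 7/6z(1+13/16z) = 1 + z + 91/96z²
  so R(z) = 1 + z + 91/96z².

Solve |R(x)|<1 on ℝ⁻.
x=-0.99: |R|=0.9391
R=1: x+91/96x²=0 ⇒ x=−96/91=-1.0549; min R=1−1/(4·91/96)=0.7363>−1
Confirm numerically:
  x=-0.971: |R|=0.92273 <1
  x=-0.810: |R|=0.81193 <1
  x=-0.644: |R|=0.74914 <1
  x=-0.487: |R|=0.73782 <1
  x=-1.531: |R|=1.69088 >1
  x=-1.161: |R|=1.11672 >1
Stable set (-1.0549, 0).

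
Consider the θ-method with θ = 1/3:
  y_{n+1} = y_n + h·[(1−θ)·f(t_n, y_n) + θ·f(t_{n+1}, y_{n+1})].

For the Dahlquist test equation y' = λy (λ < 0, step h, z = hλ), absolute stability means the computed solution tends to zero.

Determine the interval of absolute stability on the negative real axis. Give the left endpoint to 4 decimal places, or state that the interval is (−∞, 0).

(-6.0000, 0).

On y'=λy, z=hλ:
  y_{n+1} = y_n + z·[2/3·y_n + 1/3·y_{n+1}] ⇒ (1 − 1/3z)y_{n+1} = (1 + 2/3z)y_n
  ⇒ R(z) = (1 + 2/3z)/(1 − 1/3z).

Need |R(x)|<1, x<0.
x=-1.78: |R|=0.1172
R=−1: 1+2/3x = −1+1/3x ⇒ -1/3x=2 ⇒ x=2/(-1/3)=-6.0000
Confirm numerically:
  x=-5.035: |R|=0.87990 <1
  x=-4.835: |R|=0.85131 <1
  x=-2.429: |R|=0.34224 <1
  x=-6.599: |R|=1.06240 >1
  x=-6.039: |R|=1.00431 >1
So |R|<1 on (-6.0000, 0).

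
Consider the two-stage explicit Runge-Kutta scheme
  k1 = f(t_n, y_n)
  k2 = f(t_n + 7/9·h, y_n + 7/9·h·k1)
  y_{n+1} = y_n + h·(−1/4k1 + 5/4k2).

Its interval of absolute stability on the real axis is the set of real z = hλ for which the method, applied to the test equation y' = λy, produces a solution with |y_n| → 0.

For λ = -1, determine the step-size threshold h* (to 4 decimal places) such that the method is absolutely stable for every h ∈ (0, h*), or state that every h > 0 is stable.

With y'=λy (z=hλ):
  k1=λy_n ⇒ h·k1=z·y_n;  k2=λ(1+7/9z)y_n ⇒ h·k2=z(1+7/9z)y_n
  y_{n+1}/y_n = 1 − 1/4z + 5/4z(1+7/9z) = 1 + z + 35/36z²
  Hence R(z) = 1 + z + 35/36z².

Need |R(x)|<1, x<0.
x=-0.98: |R|=0.9537
R=1: x+35/36x²=0 ⇒ x=−36/35=-1.0286; min R=1−1/(4·35/36)=0.7429>−1
Confirm numerically:
  x=-0.833: |R|=0.84161 <1
  x=-0.550: |R|=0.74410 <1
  x=-0.549: |R|=0.74403 <1
  x=-1.591: |R|=1.86997 >1
  x=-1.528: |R|=1.74193 >1
So |R|<1 on (-1.0286, 0).

(-1.0286,0); λ=-1 ⇒ h* = (36/35)/1 = 1.0286.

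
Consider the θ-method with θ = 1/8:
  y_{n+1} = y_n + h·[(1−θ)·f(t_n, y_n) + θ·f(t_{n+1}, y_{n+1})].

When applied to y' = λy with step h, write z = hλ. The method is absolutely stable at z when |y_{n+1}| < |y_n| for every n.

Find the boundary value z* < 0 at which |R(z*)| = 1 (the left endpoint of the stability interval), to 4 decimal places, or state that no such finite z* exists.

left endpoint -2.6667.

With y'=λy (z=hλ):
  y_{n+1} = y_n + z·[7/8·y_n + 1/8·y_{n+1}] ⇒ (1 − 1/8z)y_{n+1} = (1 + 7/8z)y_n
  ⇒ R(z) = (1 + 7/8z)/(1 − 1/8z).

Boundary: |R(x)|=1, x<0.
x=-0.62: |R|=0.4246
R=−1: 1+7/8x = −1+1/8x ⇒ -3/4x=2 ⇒ x=2/(-3/4)=-2.6667
Confirm numerically:
  x=-1.988: |R|=0.59231 <1
  x=-1.484: |R|=0.25179 <1
  x=-1.070: |R|=0.05623 <1
  x=-3.231: |R|=1.30149 >1
  x=-2.861: |R|=1.10736 >1
Stable set (-2.6667, 0).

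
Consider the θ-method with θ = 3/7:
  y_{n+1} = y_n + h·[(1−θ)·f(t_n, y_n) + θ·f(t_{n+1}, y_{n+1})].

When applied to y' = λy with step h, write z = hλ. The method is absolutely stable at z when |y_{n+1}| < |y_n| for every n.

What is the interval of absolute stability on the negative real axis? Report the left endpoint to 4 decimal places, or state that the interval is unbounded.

(-14.0000, 0).

With y'=λy (z=hλ):
  y_{n+1} = y_n + z·[4/7·y_n + 3/7·y_{n+1}] ⇒ (1 − 3/7z)y_{n+1} = (1 + 4/7z)y_n
  Hence R(z) = (1 + 4/7z)/(1 − 3/7z).

Solve |R(x)|<1 on ℝ⁻.
x=-1.2: |R|=0.2075
R=−1: 1+4/7x = −1+3/7x ⇒ -1/7x=2 ⇒ x=2/(-1/7)=-14.0000
Confirm numerically:
  x=-13.510: |R|=0.98969 <1
  x=-9.974: |R|=0.89096 <1
  x=-8.455: |R|=0.82867 <1
  x=-14.461: |R|=1.00915 >1
  x=-14.230: |R|=1.00463 >1
So |R|<1 on (-14.0000, 0).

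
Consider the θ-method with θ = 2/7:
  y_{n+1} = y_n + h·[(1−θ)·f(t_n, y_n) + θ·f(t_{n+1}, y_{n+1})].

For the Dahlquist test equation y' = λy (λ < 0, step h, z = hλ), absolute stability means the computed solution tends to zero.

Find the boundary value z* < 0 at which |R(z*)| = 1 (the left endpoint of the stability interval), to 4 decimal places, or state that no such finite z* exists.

z* = -4.6667.

Test eqn y'=λy, z=hλ:
  y_{n+1} = y_n + z·[5/7·y_n + 2/7·y_{n+1}] ⇒ (1 − 2/7z)y_{n+1} = (1 + 5/7z)y_n
  Hence R(z) = (1 + 5/7z)/(1 − 2/7z).

Find x<0 with |R(x)|<1.
x=-1.56: |R|=0.0791
R=−1: 1+5/7x = −1+2/7x ⇒ -3/7x=2 ⇒ x=2/(-3/7)=-4.6667
Confirm numerically:
  x=-4.456: |R|=0.96028 <1
  x=-4.010: |R|=0.86884 <1
  x=-2.721: |R|=0.53086 <1
  x=-4.953: |R|=1.05081 >1
  x=-4.946: |R|=1.04961 >1
So |R|<1 on (-4.6667, 0).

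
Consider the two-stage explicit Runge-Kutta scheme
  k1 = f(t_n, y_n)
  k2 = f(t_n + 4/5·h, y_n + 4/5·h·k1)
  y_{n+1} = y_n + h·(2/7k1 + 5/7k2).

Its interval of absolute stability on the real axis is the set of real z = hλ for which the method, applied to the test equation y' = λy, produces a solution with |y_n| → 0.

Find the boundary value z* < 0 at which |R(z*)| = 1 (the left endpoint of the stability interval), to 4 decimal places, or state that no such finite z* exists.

Test eqn y'=λy, z=hλ:
  k1=λy_n ⇒ h·k1=z·y_n;  k2=λ(1+4/5z)y_n ⇒ h·k2=z(1+4/5z)y_n
  y_{n+1}/y_n = 1 + 2/7z + 5/7z(1+4/5z) = 1 + z + 4/7z²
  Hence R(z) = 1 + z + 4/7z².

Find x<0 with |R(x)|<1.
x=-1.21: |R|=0.6266
R=1: x+4/7x²=0 ⇒ x=−7/4=-1.7500; min R=1−1/(4·4/7)=0.5625>−1
Confirm numerically:
  x=-1.594: |R|=0.85791 <1
  x=-1.240: |R|=0.63863 <1
  x=-0.949: |R|=0.56563 <1
  x=-0.789: |R|=0.56673 <1
  x=-2.152: |R|=1.49435 >1
  x=-2.134: |R|=1.46826 >1
  x=-2.080: |R|=1.39223 >1
So |R|<1 on (-1.7500, 0).

left endpoint -1.7500.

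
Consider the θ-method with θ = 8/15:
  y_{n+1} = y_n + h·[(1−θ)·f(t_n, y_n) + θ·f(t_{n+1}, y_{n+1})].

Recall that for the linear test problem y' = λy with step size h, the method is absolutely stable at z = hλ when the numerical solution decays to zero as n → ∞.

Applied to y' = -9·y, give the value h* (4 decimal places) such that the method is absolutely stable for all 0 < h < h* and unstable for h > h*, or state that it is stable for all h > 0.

Test eqn y'=λy, z=hλ:
  y_{n+1} = y_n + z·[7/15·y_n + 8/15·y_{n+1}] ⇒ (1 − 8/15z)y_{n+1} = (1 + 7/15z)y_n
  so R(z) = (1 + 7/15z)/(1 − 8/15z).

Solve |R(x)|<1 on ℝ⁻.
x=-1.13: |R|=0.2949
x=-2: |R|=0.0323
x=-10: |R|=0.5789
x=-100: |R|=0.8405
θ=8/15≥1/2 ⇒ |1+7/15x|<|1−8/15x| ∀x<0 ⇒ stable on all of ℝ⁻.

unbounded; (−∞, 0). Any h>0 works for λ=-9.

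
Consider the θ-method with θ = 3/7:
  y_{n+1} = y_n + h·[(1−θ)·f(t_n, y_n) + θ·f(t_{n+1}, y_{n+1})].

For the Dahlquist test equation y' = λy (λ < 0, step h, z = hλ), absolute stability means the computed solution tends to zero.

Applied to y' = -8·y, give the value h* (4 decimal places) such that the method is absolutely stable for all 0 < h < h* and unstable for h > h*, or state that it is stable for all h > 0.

(-14.0000,0); λ=-8 ⇒ h* = (14)/8 = 1.7500.

On y'=λy, z=hλ:
  y_{n+1} = y_n + z·[4/7·y_n + 3/7·y_{n+1}] ⇒ (1 − 3/7z)y_{n+1} = (1 + 4/7z)y_n
  Hence R(z) = (1 + 4/7z)/(1 − 3/7z).

Boundary: |R(x)|=1, x<0.
x=-1.78: |R|=0.0097
R=−1: 1+4/7x = −1+3/7x ⇒ -1/7x=2 ⇒ x=2/(-1/7)=-14.0000
Confirm numerically:
  x=-10.033: |R|=0.89307 <1
  x=-8.896: |R|=0.84849 <1
  x=-6.666: |R|=0.72835 <1
  x=-14.472: |R|=1.00936 >1
  x=-14.443: |R|=1.00880 >1
  x=-14.238: |R|=1.00479 >1
Interval (-14.0000, 0).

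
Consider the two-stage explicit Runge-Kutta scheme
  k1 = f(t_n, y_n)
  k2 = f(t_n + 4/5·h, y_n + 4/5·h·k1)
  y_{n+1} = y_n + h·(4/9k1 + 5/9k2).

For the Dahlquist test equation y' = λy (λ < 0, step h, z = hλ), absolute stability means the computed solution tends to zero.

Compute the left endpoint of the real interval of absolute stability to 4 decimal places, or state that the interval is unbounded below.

Test eqn y'=λy, z=hλ:
  k1=λy_n ⇒ h·k1=z·y_n;  k2=λ(1+4/5z)y_n ⇒ h·k2=z(1+4/5z)y_n
  y_{n+1}/y_n = 1 + 4/9z + 5/9z(1+4/5z) = 1 + z + 4/9z²
  so R(z) = 1 + z + 4/9z².

Find x<0 with |R(x)|<1.
x=-1.37: |R|=0.4642
R=1: x+4/9x²=0 ⇒ x=−9/4=-2.2500; min R=1−1/(4·4/9)=0.4375>−1
Confirm numerically:
  x=-2.124: |R|=0.88106 <1
  x=-1.594: |R|=0.53526 <1
  x=-1.244: |R|=0.44379 <1
  x=-1.117: |R|=0.43753 <1
  x=-2.737: |R|=1.59241 >1
  x=-2.497: |R|=1.27412 >1
Interval (-2.2500, 0).

left endpoint -2.2500.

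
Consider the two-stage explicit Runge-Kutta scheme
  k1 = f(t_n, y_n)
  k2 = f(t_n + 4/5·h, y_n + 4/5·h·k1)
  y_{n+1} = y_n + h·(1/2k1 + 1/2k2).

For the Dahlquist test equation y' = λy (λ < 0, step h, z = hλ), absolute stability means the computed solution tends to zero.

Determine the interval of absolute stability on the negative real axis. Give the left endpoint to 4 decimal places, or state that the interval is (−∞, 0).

z∈(-2.5000,0).

Test eqn y'=λy, z=hλ:
  k1=λy_n ⇒ h·k1=z·y_n;  k2=λ(1+4/5z)y_n ⇒ h·k2=z(1+4/5z)y_n
  y_{n+1}/y_n = 1 + 1/2z + 1/2z(1+4/5z) = 1 + z + 2/5z²
  Hence R(z) = 1 + z + 2/5z².

Need |R(x)|<1, x<0.
x=-0.43: |R|=0.6440
R=1: x+2/5x²=0 ⇒ x=−5/2=-2.5000; min R=1−1/(4·2/5)=0.3750>−1
Confirm numerically:
  x=-2.283: |R|=0.80184 <1
  x=-2.187: |R|=0.72619 <1
  x=-2.174: |R|=0.71651 <1
  x=-2.001: |R|=0.60060 <1
  x=-3.078: |R|=1.71163 >1
  x=-2.707: |R|=1.22414 >1
Stable set (-2.5000, 0).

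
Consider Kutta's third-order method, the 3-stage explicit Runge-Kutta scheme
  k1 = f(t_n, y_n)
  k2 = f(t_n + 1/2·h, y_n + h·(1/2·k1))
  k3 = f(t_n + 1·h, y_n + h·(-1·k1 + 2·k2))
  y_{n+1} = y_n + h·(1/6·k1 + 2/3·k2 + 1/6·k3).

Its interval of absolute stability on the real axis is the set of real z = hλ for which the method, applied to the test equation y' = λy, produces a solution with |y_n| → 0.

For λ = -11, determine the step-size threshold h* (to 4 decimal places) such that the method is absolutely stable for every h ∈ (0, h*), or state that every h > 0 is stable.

(-2.5127,0); λ=-11 ⇒ h* = 0.2284.

Test eqn y'=λy, z=hλ:
  order 3, 3-stage ⇒ R(z)=1+z+z^2/2+z^3/6
  (e.g. R(-0.79)=0.43988, |R|=0.43988)

Find x<0 with |R(x)|<1.
x=-0.79: |R|=0.4399
|R(-2.25)|=0.6172 |R(-2.22)|=0.5793 |R(-0.72)|=0.4770
Bisect:
  x_lo=-3.3593 |R|=3.0349  x_hi=-0.0838 |R|=0.9196
  mid=-1.72152 |R|=0.09003 →hi
  mid=-2.54039 |R|=1.04603 →lo
  mid=-2.13095 |R|=0.47323 →hi
  mid=-2.33567 |R|=0.73164 →hi
  mid=-2.43803 |R|=0.88130 →hi
  mid=-2.48921 |R|=0.96171 →hi
  mid=-2.51480 |R|=1.00338 →lo
  mid=-2.50200 |R|=0.98242 →hi
  mid=-2.50840 |R|=0.99287 →hi
  ...
  [-2.51280,-2.51260] ⇒ x*=-2.5127
Interval (-2.5127, 0).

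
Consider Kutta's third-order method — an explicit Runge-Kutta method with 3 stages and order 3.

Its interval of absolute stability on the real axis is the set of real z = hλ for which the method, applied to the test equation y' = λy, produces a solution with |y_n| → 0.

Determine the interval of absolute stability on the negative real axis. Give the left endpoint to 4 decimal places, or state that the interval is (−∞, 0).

Set f=λy, z=hλ:
  order 3, 3-stage ⇒ R(z)=1+z+z^2/2+z^3/6
  (e.g. R(-0.81)=0.42948, |R|=0.42948)

Find x<0 with |R(x)|<1.
x=-0.81: |R|=0.4295
|R(-2.78)|=1.4966 |R(-2.56)|=1.0794 |R(-1.14)|=0.2629
Bisect:
  x_lo=-3.3651 |R|=3.0540  x_hi=-0.2865 |R|=0.7506
  mid=-1.82579 |R|=0.17341 →hi
  mid=-2.59542 |R|=1.14120 →lo
  mid=-2.21061 |R|=0.56767 →hi
  mid=-2.40301 |R|=0.82847 →hi
  mid=-2.49922 |R|=0.97790 →hi
  mid=-2.54732 |R|=1.05776 →lo
  mid=-2.52327 |R|=1.01739 →lo
  mid=-2.51124 |R|=0.99753 →hi
  mid=-2.51726 |R|=1.00743 →lo
  mid=-2.51425 |R|=1.00248 →lo
  ...
  [-2.51275,-2.51256] ⇒ x*=-2.5127
Interval (-2.5127, 0).

(-2.5127, 0).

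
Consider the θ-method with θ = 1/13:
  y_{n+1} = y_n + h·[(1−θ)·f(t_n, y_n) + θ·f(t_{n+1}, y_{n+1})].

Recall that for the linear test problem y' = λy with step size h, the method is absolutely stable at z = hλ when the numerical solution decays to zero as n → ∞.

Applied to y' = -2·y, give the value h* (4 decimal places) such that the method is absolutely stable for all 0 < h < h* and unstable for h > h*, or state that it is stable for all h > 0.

On y'=λy, z=hλ:
  y_{n+1} = y_n + z·[12/13·y_n + 1/13·y_{n+1}] ⇒ (1 − 1/13z)y_{n+1} = (1 + 12/13z)y_n
  Hence R(z) = (1 + 12/13z)/(1 − 1/13z).

Need |R(x)|<1, x<0.
x=-1.1: |R|=0.0142
R=−1: 1+12/13x = −1+1/13x ⇒ -11/13x=2 ⇒ x=2/(-11/13)=-2.3636
Confirm numerically:
  x=-1.818: |R|=0.59495 <1
  x=-1.726: |R|=0.52370 <1
  x=-1.138: |R|=0.04640 <1
  x=-2.953: |R|=1.40638 >1
  x=-2.557: |R|=1.13672 >1
Interval (-2.3636, 0).

(-2.3636,0); λ=-2 ⇒ h* = (26/11)/2 = 1.1818.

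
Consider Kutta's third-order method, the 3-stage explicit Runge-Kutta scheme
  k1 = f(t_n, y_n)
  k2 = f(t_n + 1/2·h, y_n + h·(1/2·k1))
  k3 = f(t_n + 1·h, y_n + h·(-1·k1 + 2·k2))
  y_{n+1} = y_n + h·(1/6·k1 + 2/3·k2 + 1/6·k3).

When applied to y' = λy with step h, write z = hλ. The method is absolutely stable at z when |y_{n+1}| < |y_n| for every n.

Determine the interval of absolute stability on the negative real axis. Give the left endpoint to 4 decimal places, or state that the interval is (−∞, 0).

On y'=λy, z=hλ:
  order 3, 3-stage ⇒ R(z)=1+z+z^2/2+z^3/6
  (e.g. R(-1.05)=0.30831, |R|=0.30831)

Need |R(x)|<1, x<0.
x=-1.05: |R|=0.3083
|R(-2.15)|=0.4951 |R(-0.55)|=0.5735 |R(-0.54)|=0.5796
Bisect:
  x_lo=-3.4068 |R|=3.1936  x_hi=-0.2835 |R|=0.7529
  mid=-1.84511 |R|=0.18982 →hi
  mid=-2.62593 |R|=1.19603 →lo
  mid=-2.23552 |R|=0.59877 →hi
  mid=-2.43073 |R|=0.87014 →hi
  mid=-2.52833 |R|=1.02581 →lo
  mid=-2.47953 |R|=0.94621 →hi
  mid=-2.50393 |R|=0.98556 →hi
  ...
  [-2.51289,-2.51270] ⇒ x*=-2.5127
Interval (-2.5127, 0).

(-2.5127, 0).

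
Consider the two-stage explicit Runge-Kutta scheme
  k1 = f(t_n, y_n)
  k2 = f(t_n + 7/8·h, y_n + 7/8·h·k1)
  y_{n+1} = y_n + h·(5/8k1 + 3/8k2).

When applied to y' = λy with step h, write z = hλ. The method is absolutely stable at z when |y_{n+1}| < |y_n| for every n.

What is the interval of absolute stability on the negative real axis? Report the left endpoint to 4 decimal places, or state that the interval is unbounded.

Test eqn y'=λy, z=hλ:
  k1=λy_n ⇒ h·k1=z·y_n;  k2=λ(1+7/8z)y_n ⇒ h·k2=z(1+7/8z)y_n
  y_{n+1}/y_n = 1 + 5/8z + 3/8z(1+7/8z) = 1 + z + 21/64z²
  ⇒ R(z) = 1 + z + 21/64z².

Solve |R(x)|<1 on ℝ⁻.
x=-1.43: |R|=0.2410
R=1: x+21/64x²=0 ⇒ x=−64/21=-3.0476; min R=1−1/(4·21/64)=0.2381>−1
Confirm numerically:
  x=-2.065: |R|=0.33420 <1
  x=-1.683: |R|=0.24641 <1
  x=-1.568: |R|=0.23874 <1
  x=-3.604: |R|=1.65796 >1
  x=-3.420: |R|=1.41788 >1
  x=-3.365: |R|=1.35043 >1
Stable set (-3.0476, 0).

(-3.0476, 0).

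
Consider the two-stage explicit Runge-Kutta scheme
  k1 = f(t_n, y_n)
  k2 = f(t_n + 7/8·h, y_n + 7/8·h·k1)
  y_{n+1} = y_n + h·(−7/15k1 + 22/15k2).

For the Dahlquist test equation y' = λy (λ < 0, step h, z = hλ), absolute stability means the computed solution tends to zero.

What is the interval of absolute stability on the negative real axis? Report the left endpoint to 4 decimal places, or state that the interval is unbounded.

(-0.7792, 0).

Set f=λy, z=hλ:
  k1=λy_n ⇒ h·k1=z·y_n;  k2=λ(1+7/8z)y_n ⇒ h·k2=z(1+7/8z)y_n
  y_{n+1}/y_n = 1 − 7/15z + 22/15z(1+7/8z) = 1 + z + 77/60z²
  so R(z) = 1 + z + 77/60z².

Find x<0 with |R(x)|<1.
x=-0.65: |R|=0.8922
R=1: x+77/60x²=0 ⇒ x=−60/77=-0.7792; min R=1−1/(4·77/60)=0.8052>−1
Confirm numerically:
  x=-0.682: |R|=0.91491 <1
  x=-0.504: |R|=0.82199 <1
  x=-0.417: |R|=0.80616 <1
  x=-0.337: |R|=0.80875 <1
  x=-1.259: |R|=1.77519 >1
  x=-1.005: |R|=1.29120 >1
Interval (-0.7792, 0).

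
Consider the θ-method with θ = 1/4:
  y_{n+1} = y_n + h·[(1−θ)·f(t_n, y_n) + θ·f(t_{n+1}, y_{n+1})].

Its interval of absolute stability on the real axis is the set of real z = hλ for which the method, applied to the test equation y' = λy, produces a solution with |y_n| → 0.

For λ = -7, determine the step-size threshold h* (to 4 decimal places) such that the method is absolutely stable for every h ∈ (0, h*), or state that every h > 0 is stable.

(-4.0000,0); λ=-7 ⇒ h* = (4)/7 = 0.5714.

Set f=λy, z=hλ:
  y_{n+1} = y_n + z·[3/4·y_n + 1/4·y_{n+1}] ⇒ (1 − 1/4z)y_{n+1} = (1 + 3/4z)y_n
  R(z) = (1 + 3/4z)/(1 − 1/4z).

Find x<0 with |R(x)|<1.
x=-0.44: |R|=0.6036
R=−1: 1+3/4x = −1+1/4x ⇒ -1/2x=2 ⇒ x=2/(-1/2)=-4.0000
Confirm numerically:
  x=-3.384: |R|=0.83315 <1
  x=-3.315: |R|=0.81271 <1
  x=-2.165: |R|=0.40470 <1
  x=-4.584: |R|=1.13607 >1
  x=-4.545: |R|=1.12756 >1
  x=-4.254: |R|=1.06155 >1
So |R|<1 on (-4.0000, 0).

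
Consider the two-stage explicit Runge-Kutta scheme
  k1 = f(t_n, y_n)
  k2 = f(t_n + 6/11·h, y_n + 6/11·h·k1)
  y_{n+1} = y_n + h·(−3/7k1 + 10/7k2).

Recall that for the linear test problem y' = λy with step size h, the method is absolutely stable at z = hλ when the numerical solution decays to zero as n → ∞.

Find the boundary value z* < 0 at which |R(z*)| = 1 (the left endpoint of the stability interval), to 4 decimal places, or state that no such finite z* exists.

z* = -1.2833.

Test eqn y'=λy, z=hλ:
  k1=λy_n ⇒ h·k1=z·y_n;  k2=λ(1+6/11z)y_n ⇒ h·k2=z(1+6/11z)y_n
  y_{n+1}/y_n = 1 − 3/7z + 10/7z(1+6/11z) = 1 + z + 60/77z²
  Hence R(z) = 1 + z + 60/77z².

Solve |R(x)|<1 on ℝ⁻.
x=-1.18: |R|=0.9050
R=1: x+60/77x²=0 ⇒ x=−77/60=-1.2833; min R=1−1/(4·60/77)=0.6792>−1
Confirm numerically:
  x=-0.817: |R|=0.70312 <1
  x=-0.656: |R|=0.67933 <1
  x=-0.617: |R|=0.67964 <1
  x=-0.539: |R|=0.68738 <1
  x=-1.860: |R|=1.83579 >1
  x=-1.785: |R|=1.69777 >1
  x=-1.308: |R|=1.02514 >1
So |R|<1 on (-1.2833, 0).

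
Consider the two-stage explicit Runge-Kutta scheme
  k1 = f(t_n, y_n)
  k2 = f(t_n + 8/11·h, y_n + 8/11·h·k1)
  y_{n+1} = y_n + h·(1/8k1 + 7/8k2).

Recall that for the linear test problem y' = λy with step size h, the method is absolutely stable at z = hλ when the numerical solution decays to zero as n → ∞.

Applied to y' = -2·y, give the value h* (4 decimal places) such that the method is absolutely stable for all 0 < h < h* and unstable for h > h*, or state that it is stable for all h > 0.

(-1.5714,0); λ=-2 ⇒ h* = (11/7)/2 = 0.7857.

With y'=λy (z=hλ):
  k1=λy_n ⇒ h·k1=z·y_n;  k2=λ(1+8/11z)y_n ⇒ h·k2=z(1+8/11z)y_n
  y_{n+1}/y_n = 1 + 1/8z + 7/8z(1+8/11z) = 1 + z + 7/11z²
  Hence R(z) = 1 + z + 7/11z².

Need |R(x)|<1, x<0.
x=-0.45: |R|=0.6789
R=1: x+7/11x²=0 ⇒ x=−11/7=-1.5714; min R=1−1/(4·7/11)=0.6071>−1
Confirm numerically:
  x=-1.368: |R|=0.82291 <1
  x=-1.333: |R|=0.79775 <1
  x=-1.330: |R|=0.79566 <1
  x=-1.305: |R|=0.77874 <1
  x=-1.957: |R|=1.48018 >1
  x=-1.716: |R|=1.15787 >1
Stable set (-1.5714, 0).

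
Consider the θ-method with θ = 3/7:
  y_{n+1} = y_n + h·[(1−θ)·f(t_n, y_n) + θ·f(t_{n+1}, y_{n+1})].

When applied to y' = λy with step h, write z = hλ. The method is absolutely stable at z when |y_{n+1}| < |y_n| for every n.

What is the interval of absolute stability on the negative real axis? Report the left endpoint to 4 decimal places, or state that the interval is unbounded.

On y'=λy, z=hλ:
  y_{n+1} = y_n + z·[4/7·y_n + 3/7·y_{n+1}] ⇒ (1 − 3/7z)y_{n+1} = (1 + 4/7z)y_n
  so R(z) = (1 + 4/7z)/(1 − 3/7z).

Need |R(x)|<1, x<0.
x=-0.42: |R|=0.6441
R=−1: 1+4/7x = −1+3/7x ⇒ -1/7x=2 ⇒ x=2/(-1/7)=-14.0000
Confirm numerically:
  x=-13.979: |R|=0.99957 <1
  x=-11.004: |R|=0.92512 <1
  x=-10.682: |R|=0.91502 <1
  x=-9.336: |R|=0.86677 <1
  x=-14.600: |R|=1.01181 >1
  x=-14.113: |R|=1.00229 >1
  x=-14.056: |R|=1.00114 >1
So |R|<1 on (-14.0000, 0).

(-14.0000, 0).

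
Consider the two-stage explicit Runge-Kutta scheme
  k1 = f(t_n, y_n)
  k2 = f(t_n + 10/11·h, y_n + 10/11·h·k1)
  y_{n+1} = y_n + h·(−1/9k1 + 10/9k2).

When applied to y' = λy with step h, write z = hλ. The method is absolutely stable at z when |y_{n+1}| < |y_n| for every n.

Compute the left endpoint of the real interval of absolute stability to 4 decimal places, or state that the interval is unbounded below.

left endpoint -0.9900.

On y'=λy, z=hλ:
  k1=λy_n ⇒ h·k1=z·y_n;  k2=λ(1+10/11z)y_n ⇒ h·k2=z(1+10/11z)y_n
  y_{n+1}/y_n = 1 − 1/9z + 10/9z(1+10/11z) = 1 + z + 100/99z²
  R(z) = 1 + z + 100/99z².

Need |R(x)|<1, x<0.
x=-1.52: |R|=1.8137
R=1: x+100/99x²=0 ⇒ x=−99/100=-0.9900; min R=1−1/(4·100/99)=0.7525>−1
Confirm numerically:
  x=-0.797: |R|=0.84463 <1
  x=-0.732: |R|=0.80924 <1
  x=-0.536: |R|=0.75420 <1
  x=-0.500: |R|=0.75253 <1
  x=-1.527: |R|=1.82828 >1
  x=-1.226: |R|=1.29226 >1
Interval (-0.9900, 0).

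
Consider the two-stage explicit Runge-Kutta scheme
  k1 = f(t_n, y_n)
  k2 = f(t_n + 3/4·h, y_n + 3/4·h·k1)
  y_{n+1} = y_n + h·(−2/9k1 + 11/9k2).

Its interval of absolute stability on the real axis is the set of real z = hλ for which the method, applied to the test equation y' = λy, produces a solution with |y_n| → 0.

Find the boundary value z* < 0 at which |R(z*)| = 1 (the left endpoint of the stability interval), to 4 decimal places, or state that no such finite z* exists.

Set f=λy, z=hλ:
  k1=λy_n ⇒ h·k1=z·y_n;  k2=λ(1+3/4z)y_n ⇒ h·k2=z(1+3/4z)y_n
  y_{n+1}/y_n = 1 − 2/9z + 11/9z(1+3/4z) = 1 + z + 11/12z²
  R(z) = 1 + z + 11/12z².

Need |R(x)|<1, x<0.
x=-0.5: |R|=0.7292
R=1: x+11/12x²=0 ⇒ x=−12/11=-1.0909; min R=1−1/(4·11/12)=0.7273>−1
Confirm numerically:
  x=-1.007: |R|=0.92254 <1
  x=-0.939: |R|=0.86924 <1
  x=-0.704: |R|=0.75031 <1
  x=-1.533: |R|=1.62125 >1
  x=-1.140: |R|=1.05130 >1
Interval (-1.0909, 0).

left endpoint -1.0909.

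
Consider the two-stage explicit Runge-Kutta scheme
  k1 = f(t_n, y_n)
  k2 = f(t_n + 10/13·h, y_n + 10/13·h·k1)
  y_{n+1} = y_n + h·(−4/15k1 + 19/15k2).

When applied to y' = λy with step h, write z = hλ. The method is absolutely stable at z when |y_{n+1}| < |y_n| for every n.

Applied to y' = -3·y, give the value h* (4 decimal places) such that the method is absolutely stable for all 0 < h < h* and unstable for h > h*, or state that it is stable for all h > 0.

(-1.0263,0); λ=-3 ⇒ h* = (39/38)/3 = 0.3421.

Set f=λy, z=hλ:
  k1=λy_n ⇒ h·k1=z·y_n;  k2=λ(1+10/13z)y_n ⇒ h·k2=z(1+10/13z)y_n
  y_{n+1}/y_n = 1 − 4/15z + 19/15z(1+10/13z) = 1 + z + 38/39z²
  Hence R(z) = 1 + z + 38/39z².

Boundary: |R(x)|=1, x<0.
x=-1.69: |R|=2.0929
R=1: x+38/39x²=0 ⇒ x=−39/38=-1.0263; min R=1−1/(4·38/39)=0.7434>−1
Confirm numerically:
  x=-0.973: |R|=0.94945 <1
  x=-0.897: |R|=0.88698 <1
  x=-0.534: |R|=0.74384 <1
  x=-0.522: |R|=0.74350 <1
  x=-1.483: |R|=1.65990 >1
  x=-1.259: |R|=1.28544 >1
Interval (-1.0263, 0).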